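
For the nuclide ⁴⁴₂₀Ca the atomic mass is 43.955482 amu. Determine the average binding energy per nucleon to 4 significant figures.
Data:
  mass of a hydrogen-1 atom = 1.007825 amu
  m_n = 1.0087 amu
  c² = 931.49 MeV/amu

The nucleus contains 20 protons and 44 − 20 = 24 neutrons.
Σm = 20·m(¹H) + 24·m_n = 20.156500 + 24.2088 = 44.365300 amu
The mass defect is 44.365300 − 43.955482 = 0.409818 amu.
E_B = 0.409818 × 931.49 = 381.741 MeV
BE/A = 381.741 MeV / 44 = 8.676 MeV/nucleon

8.676 MeV/nucleon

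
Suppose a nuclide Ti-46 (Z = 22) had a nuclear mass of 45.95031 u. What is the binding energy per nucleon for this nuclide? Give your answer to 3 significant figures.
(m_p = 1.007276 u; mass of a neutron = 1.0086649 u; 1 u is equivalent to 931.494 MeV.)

8.46 MeV/nucleon

Mass of separated nucleons = 22(1.007276) + 24(1.0086649) = 22.160072 + 24.2079576 = 46.3680296 u
Mass defect Δm = 46.3680296 − 45.95031 = 0.4177196 u
E_B = 0.4177196 × 931.494 = 389.103 MeV
Per nucleon: 389.103 / 46 = 8.459 MeV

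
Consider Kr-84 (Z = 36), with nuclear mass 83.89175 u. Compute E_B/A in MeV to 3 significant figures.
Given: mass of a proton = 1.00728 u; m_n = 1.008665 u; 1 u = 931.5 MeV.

Σm = 36·m_p + 48·m_n = 36.26208 + 48.415920 = 84.678000 u
Δm = 84.678000 − 83.89175 = 0.786250 u
E_B = 0.786250 × 931.5 = 732.392 MeV
Dividing by A = 84 gives 8.719 MeV per nucleon.

8.72 MeV/nucleon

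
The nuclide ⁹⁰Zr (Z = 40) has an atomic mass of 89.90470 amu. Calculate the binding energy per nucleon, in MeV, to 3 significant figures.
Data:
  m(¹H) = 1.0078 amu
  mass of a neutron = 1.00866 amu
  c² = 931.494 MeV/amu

8.70 MeV/nucleon

The nucleus contains 40 protons and 90 − 40 = 50 neutrons.
Total constituent mass: 40 × 1.0078 + 50 × 1.00866 = 90.74500 amu
The mass defect is 90.74500 − 89.90470 = 0.84030 amu.
E_B = 0.84030 × 931.494 = 782.734 MeV
Per nucleon: 782.734 / 90 = 8.697 MeV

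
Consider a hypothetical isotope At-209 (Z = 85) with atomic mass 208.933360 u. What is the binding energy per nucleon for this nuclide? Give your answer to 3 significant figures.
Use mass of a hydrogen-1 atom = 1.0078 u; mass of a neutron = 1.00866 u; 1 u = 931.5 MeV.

Z = 85, so N = A − Z = 209 − 85 = 124.
Mass of separated nucleons = 85(1.0078) + 124(1.00866) = 85.6630 + 125.07384 = 210.73684 u
Δm = 210.73684 − 208.933360 = 1.803480 u
E_B = 1.803480 × 931.5 = 1679.94 MeV
Per nucleon: 1679.94 / 209 = 8.038 MeV

8.04 MeV/nucleon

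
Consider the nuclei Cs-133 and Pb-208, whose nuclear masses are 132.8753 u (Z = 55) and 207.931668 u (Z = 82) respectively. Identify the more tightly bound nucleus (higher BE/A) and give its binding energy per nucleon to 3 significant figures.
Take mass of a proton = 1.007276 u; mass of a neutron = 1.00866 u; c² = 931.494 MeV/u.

Cs-133; 8.41 MeV/nucleon

Cs-133: Σm = 55(1.007276) + 78(1.00866) = 134.075660 u; Δm = 1.200360 u; E_B = 1118.1 MeV; E_B/A = 8.407 MeV
Pb-208: Σm = 82(1.007276) + 126(1.00866) = 209.687792 u; Δm = 1.756124 u; E_B = 1635.82 MeV; E_B/A = 7.8645 MeV
Cs-133 has the higher binding energy per nucleon, so it is the more tightly bound nucleus.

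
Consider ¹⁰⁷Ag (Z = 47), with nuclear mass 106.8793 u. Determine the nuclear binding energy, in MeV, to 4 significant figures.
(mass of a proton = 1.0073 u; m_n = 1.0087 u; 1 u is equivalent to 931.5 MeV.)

Z = 47, so N = A − Z = 107 − 47 = 60.
Σm = 47·m_p + 60·m_n = 47.3431 + 60.5220 = 107.8651 u
Δm = 107.8651 − 106.8793 = 0.9858 u
E_B = 0.9858 × 931.5 = 918.273 MeV

918.3 MeV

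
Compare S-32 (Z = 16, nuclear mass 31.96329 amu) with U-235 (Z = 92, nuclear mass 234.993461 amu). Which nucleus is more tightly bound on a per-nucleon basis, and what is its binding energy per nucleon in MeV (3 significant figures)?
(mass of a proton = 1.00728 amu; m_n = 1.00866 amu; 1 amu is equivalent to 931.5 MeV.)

S-32; 8.49 MeV/nucleon

S-32: Σm = 16(1.00728) + 16(1.00866) = 32.25504 amu; Δm = 0.29175 amu; E_B = 271.77 MeV; E_B/A = 8.493 MeV
U-235: Σm = 92(1.00728) + 143(1.00866) = 236.90814 amu; Δm = 1.914679 amu; E_B = 1783.5 MeV; E_B/A = 7.589 MeV
S-32 has the higher binding energy per nucleon, so it is the more tightly bound nucleus.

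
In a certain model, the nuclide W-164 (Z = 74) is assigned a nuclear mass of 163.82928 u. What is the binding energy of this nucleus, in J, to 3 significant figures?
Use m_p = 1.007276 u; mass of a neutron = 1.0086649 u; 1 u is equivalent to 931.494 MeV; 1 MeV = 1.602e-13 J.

Total constituent mass: 74 × 1.007276 + 90 × 1.0086649 = 165.3182650 u
Δm = 165.3182650 − 163.82928 = 1.4889850 u
Binding energy = Δm·c² = 1.4889850 × 931.494 MeV/u = 1386.98 MeV
In joules: 1386.98 MeV × 1.602e-13 J/MeV = 2.2219e-10 J

2.22e-10 J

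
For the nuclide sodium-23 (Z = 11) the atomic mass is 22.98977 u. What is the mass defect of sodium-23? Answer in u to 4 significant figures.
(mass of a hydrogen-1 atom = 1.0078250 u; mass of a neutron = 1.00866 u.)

0.2002 u

Z = 11, so N = A − Z = 23 − 11 = 12.
Mass of separated nucleons = 11(1.0078250) + 12(1.00866) = 11.0860750 + 12.10392 = 23.1899950 u
Δm = 23.1899950 − 22.98977 = 0.2002250 u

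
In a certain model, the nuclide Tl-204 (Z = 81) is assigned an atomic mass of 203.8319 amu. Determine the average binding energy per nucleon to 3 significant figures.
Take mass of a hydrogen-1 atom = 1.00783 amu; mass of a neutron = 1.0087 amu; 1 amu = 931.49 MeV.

Z = 81, so N = A − Z = 204 − 81 = 123.
Mass of separated nucleons = 81(1.00783) + 123(1.0087) = 81.63423 + 124.0701 = 205.70433 amu
Mass defect Δm = 205.70433 − 203.8319 = 1.87243 amu
Converting to energy: 1.87243 amu × 931.49 MeV/amu = 1744.15 MeV
BE/A = 1744.15 MeV / 204 = 8.550 MeV/nucleon

8.55 MeV/nucleon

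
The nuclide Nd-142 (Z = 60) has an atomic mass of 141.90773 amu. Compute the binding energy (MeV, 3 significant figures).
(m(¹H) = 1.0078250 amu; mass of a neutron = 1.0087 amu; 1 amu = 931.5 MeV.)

The nucleus contains 60 protons and 142 − 60 = 82 neutrons.
Total constituent mass: 60 × 1.0078250 + 82 × 1.0087 = 143.1829000 amu
Mass defect Δm = 143.1829000 − 141.90773 = 1.2751700 amu
Converting to energy: 1.2751700 amu × 931.5 MeV/amu = 1187.82 MeV

1190 MeV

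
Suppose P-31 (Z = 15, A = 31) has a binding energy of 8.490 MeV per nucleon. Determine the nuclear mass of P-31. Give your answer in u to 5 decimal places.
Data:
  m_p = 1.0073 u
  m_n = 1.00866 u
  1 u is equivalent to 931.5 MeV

Total binding energy = 31 × 8.490 = 263.190 MeV
Mass defect = 263.190 MeV / (931.5 MeV/u) = 0.2825443 u
Constituent mass = 15(1.0073) + 16(1.00866) = 31.24806 u
Nuclear mass = 31.24806 − 0.2825443 = 30.9655157 u ≈ 30.96552 u (to 5 decimal places)

30.96552 u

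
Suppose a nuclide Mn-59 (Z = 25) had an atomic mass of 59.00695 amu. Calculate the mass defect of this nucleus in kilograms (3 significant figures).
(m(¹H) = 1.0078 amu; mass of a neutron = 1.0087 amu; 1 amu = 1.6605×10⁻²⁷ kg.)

Mass of separated nucleons = 25(1.0078) + 34(1.0087) = 25.1950 + 34.2958 = 59.4908 amu
Mass defect Δm = 59.4908 − 59.00695 = 0.48385 amu
In SI units: 0.48385 amu × 1.6605×10⁻²⁷ kg/amu = 8.0343e-28 kg

8.03e-28 kg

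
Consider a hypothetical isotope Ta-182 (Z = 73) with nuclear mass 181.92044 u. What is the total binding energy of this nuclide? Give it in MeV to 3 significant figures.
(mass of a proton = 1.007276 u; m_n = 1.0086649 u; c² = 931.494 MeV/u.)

Mass of separated nucleons = 73(1.007276) + 109(1.0086649) = 73.531148 + 109.9444741 = 183.4756221 u
Mass defect Δm = 183.4756221 − 181.92044 = 1.5551821 u
E_B = 1.5551821 × 931.494 = 1448.64 MeV

1450 MeV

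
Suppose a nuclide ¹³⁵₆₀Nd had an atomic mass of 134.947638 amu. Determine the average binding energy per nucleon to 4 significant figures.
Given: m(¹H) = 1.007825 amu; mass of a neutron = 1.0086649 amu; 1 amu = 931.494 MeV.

8.085 MeV/nucleon

Total constituent mass: 60 × 1.007825 + 75 × 1.0086649 = 136.1193675 amu
Δm = 136.1193675 − 134.947638 = 1.1717295 amu
Converting to energy: 1.1717295 amu × 931.494 MeV/amu = 1091.46 MeV
Dividing by A = 135 gives 8.085 MeV per nucleon.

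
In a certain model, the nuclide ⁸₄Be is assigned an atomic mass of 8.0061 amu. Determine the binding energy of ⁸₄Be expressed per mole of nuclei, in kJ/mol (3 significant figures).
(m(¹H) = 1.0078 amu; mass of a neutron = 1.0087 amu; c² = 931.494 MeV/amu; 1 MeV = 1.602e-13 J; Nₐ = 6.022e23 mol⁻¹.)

5.38e+09 kJ/mol

Total constituent mass: 4 × 1.0078 + 4 × 1.0087 = 8.0660 amu
Δm = 8.0660 − 8.0061 = 0.0599 amu
Binding energy = Δm·c² = 0.0599 × 931.494 MeV/amu = 55.7965 MeV
Per nucleus in joules: 55.7965 MeV × 1.602e-13 J/MeV = 8.9386e-12 J
Per mole: 8.9386e-12 J × 6.022e23 mol⁻¹ = 5.3828e+12 J/mol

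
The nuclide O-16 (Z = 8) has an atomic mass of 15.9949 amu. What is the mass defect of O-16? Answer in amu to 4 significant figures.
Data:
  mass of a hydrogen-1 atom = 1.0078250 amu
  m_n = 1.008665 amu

0.1370 amu

Z = 8, so N = A − Z = 16 − 8 = 8.
Σm = 8·m(¹H) + 8·m_n = 8.0626000 + 8.069320 = 16.1319200 amu
Mass defect Δm = 16.1319200 − 15.9949 = 0.1370200 amu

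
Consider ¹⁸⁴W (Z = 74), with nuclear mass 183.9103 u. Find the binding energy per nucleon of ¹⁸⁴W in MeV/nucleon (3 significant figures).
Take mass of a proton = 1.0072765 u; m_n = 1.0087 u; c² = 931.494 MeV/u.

8.02 MeV/nucleon

The nucleus contains 74 protons and 184 − 74 = 110 neutrons.
Mass of separated nucleons = 74(1.0072765) + 110(1.0087) = 74.5384610 + 110.9570 = 185.4954610 u
The mass defect is 185.4954610 − 183.9103 = 1.5851610 u.
E_B = 1.5851610 × 931.494 = 1476.57 MeV
Dividing by A = 184 gives 8.0248 MeV per nucleon.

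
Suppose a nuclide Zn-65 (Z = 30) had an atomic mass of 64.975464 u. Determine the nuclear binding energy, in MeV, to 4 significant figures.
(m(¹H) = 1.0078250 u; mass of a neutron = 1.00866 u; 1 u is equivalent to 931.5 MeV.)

Mass of separated nucleons = 30(1.0078250) + 35(1.00866) = 30.2347500 + 35.30310 = 65.5378500 u
Δm = 65.5378500 − 64.975464 = 0.5623860 u
Converting to energy: 0.5623860 u × 931.5 MeV/u = 523.863 MeV

523.9 MeV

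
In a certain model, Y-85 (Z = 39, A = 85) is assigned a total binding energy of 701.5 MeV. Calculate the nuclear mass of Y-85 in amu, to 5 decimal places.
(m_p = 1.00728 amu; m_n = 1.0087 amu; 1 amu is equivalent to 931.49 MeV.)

Mass defect = 701.5 MeV / (931.49 MeV/amu) = 0.7530945 amu
Constituent mass = 39(1.00728) + 46(1.0087) = 85.68412 amu
Nuclear mass = 85.68412 − 0.7530945 = 84.9310255 amu ≈ 84.93103 amu (to 5 decimal places)

84.93103 amu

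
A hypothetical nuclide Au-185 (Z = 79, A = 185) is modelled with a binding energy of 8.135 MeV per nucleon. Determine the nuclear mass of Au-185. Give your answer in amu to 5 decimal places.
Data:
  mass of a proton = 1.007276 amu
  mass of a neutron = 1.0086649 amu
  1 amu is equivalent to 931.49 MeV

Total binding energy = 185 × 8.135 = 1504.975 MeV
Mass defect = 1504.975 MeV / (931.49 MeV/amu) = 1.6156642 amu
Constituent mass = 79(1.007276) + 106(1.0086649) = 186.4932834 amu
Nuclear mass = 186.4932834 − 1.6156642 = 184.8776192 amu ≈ 184.87762 amu (to 5 decimal places)

184.87762 amu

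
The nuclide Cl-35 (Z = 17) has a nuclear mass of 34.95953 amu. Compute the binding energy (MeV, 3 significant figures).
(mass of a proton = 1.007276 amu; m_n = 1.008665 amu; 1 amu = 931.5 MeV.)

The nucleus contains 17 protons and 35 − 17 = 18 neutrons.
Mass of separated nucleons = 17(1.007276) + 18(1.008665) = 17.123692 + 18.155970 = 35.279662 amu
Mass defect Δm = 35.279662 − 34.95953 = 0.320132 amu
E_B = 0.320132 × 931.5 = 298.203 MeV

298 MeV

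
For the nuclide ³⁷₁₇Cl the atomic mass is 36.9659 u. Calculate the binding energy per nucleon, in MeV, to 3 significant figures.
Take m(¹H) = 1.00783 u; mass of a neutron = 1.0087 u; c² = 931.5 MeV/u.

Z = 17, so N = A − Z = 37 − 17 = 20.
Σm = 17·m(¹H) + 20·m_n = 17.13311 + 20.1740 = 37.30711 u
Δm = 37.30711 − 36.9659 = 0.34121 u
Binding energy = Δm·c² = 0.34121 × 931.5 MeV/u = 317.837 MeV
Per nucleon: 317.837 / 37 = 8.590 MeV

8.59 MeV/nucleon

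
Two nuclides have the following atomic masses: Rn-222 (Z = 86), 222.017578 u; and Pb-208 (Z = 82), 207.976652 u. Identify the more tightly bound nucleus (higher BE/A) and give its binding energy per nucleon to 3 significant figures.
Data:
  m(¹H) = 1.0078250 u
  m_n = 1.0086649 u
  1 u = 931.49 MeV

Pb-208; 7.87 MeV/nucleon

Rn-222: Σm = 86(1.0078250) + 136(1.0086649) = 223.8513764 u; Δm = 1.8337984 u; E_B = 1708.16 MeV; E_B/A = 7.694 MeV
Pb-208: Σm = 82(1.0078250) + 126(1.0086649) = 209.7334274 u; Δm = 1.7567754 u; E_B = 1636.4 MeV; E_B/A = 7.867 MeV
Pb-208 has the higher binding energy per nucleon, so it is the more tightly bound nucleus.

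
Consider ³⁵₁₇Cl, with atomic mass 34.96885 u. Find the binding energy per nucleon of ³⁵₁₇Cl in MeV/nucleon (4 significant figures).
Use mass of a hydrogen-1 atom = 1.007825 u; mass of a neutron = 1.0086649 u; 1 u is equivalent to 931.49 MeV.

Mass of separated nucleons = 17(1.007825) + 18(1.0086649) = 17.133025 + 18.1559682 = 35.2889932 u
Δm = 35.2889932 − 34.96885 = 0.3201432 u
E_B = 0.3201432 × 931.49 = 298.210 MeV
Dividing by A = 35 gives 8.520 MeV per nucleon.

8.520 MeV/nucleon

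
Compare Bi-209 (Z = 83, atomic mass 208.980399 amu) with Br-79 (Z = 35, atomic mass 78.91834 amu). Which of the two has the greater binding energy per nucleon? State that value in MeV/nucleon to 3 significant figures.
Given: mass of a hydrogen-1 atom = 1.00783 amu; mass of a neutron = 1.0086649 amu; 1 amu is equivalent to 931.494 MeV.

Bi-209: Σm = 83(1.00783) + 126(1.0086649) = 210.7416674 amu; Δm = 1.7612684 amu; E_B = 1640.6 MeV; E_B/A = 7.850 MeV
Br-79: Σm = 35(1.00783) + 44(1.0086649) = 79.6553056 amu; Δm = 0.7369656 amu; E_B = 686.48 MeV; E_B/A = 8.690 MeV
Br-79 has the higher binding energy per nucleon, so it is the more tightly bound nucleus.

Br-79; 8.69 MeV/nucleon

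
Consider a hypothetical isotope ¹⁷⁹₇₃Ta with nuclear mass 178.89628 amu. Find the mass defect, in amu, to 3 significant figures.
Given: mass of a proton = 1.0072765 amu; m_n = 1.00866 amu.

With 73 protons and 106 neutrons (A = 179):
Mass of separated nucleons = 73(1.0072765) + 106(1.00866) = 73.5311845 + 106.91796 = 180.4491445 amu
Δm = 180.4491445 − 178.89628 = 1.5528645 amu

1.55 amu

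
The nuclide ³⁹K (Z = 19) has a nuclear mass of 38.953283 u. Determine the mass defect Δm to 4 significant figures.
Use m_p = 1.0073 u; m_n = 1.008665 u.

0.3587 u

The nucleus contains 19 protons and 39 − 19 = 20 neutrons.
Mass of separated nucleons = 19(1.0073) + 20(1.008665) = 19.1387 + 20.173300 = 39.312000 u
Δm = 39.312000 − 38.953283 = 0.358717 u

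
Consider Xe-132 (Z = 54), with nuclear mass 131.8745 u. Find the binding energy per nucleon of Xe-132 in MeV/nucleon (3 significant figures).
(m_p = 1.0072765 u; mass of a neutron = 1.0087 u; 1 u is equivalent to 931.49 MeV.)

8.45 MeV/nucleon

Σm = 54·m_p + 78·m_n = 54.3929310 + 78.6786 = 133.0715310 u
Δm = 133.0715310 − 131.8745 = 1.1970310 u
Converting to energy: 1.1970310 u × 931.49 MeV/u = 1115.02 MeV
Per nucleon: 1115.02 / 132 = 8.447 MeV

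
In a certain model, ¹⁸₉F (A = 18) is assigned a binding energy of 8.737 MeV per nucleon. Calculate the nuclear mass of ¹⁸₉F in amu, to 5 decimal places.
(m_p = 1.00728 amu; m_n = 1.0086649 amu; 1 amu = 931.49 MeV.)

Total binding energy = 18 × 8.737 = 157.266 MeV
Mass defect = 157.266 MeV / (931.49 MeV/amu) = 0.1688327 amu
Constituent mass = 9(1.00728) + 9(1.0086649) = 18.1435041 amu
Nuclear mass = 18.1435041 − 0.1688327 = 17.9746714 amu ≈ 17.97467 amu (to 5 decimal places)

17.97467 amu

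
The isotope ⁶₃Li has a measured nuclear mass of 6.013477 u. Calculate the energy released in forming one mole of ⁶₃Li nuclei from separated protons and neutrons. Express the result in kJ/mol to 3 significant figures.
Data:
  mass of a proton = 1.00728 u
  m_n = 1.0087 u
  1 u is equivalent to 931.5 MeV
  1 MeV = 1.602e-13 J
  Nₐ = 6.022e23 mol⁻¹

3.10e+09 kJ/mol

With 3 protons and 3 neutrons (A = 6):
Σm = 3·m_p + 3·m_n = 3.02184 + 3.0261 = 6.04794 u
The mass defect is 6.04794 − 6.013477 = 0.034463 u.
E_B = 0.034463 × 931.5 = 32.1023 MeV
Per nucleus in joules: 32.1023 MeV × 1.602e-13 J/MeV = 5.1428e-12 J
Per mole: 5.1428e-12 J × 6.022e23 mol⁻¹ = 3.0970e+12 J/mol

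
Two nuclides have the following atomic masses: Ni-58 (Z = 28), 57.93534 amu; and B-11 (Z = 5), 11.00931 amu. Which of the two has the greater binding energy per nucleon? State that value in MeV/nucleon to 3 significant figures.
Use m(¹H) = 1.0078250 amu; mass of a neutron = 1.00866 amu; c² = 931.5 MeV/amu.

Ni-58; 8.73 MeV/nucleon

Ni-58: Σm = 28(1.0078250) + 30(1.00866) = 58.4789000 amu; Δm = 0.5435600 amu; E_B = 506.33 MeV; E_B/A = 8.730 MeV
B-11: Σm = 5(1.0078250) + 6(1.00866) = 11.0910850 amu; Δm = 0.0817750 amu; E_B = 76.1734 MeV; E_B/A = 6.9249 MeV
Ni-58 has the higher binding energy per nucleon, so it is the more tightly bound nucleus.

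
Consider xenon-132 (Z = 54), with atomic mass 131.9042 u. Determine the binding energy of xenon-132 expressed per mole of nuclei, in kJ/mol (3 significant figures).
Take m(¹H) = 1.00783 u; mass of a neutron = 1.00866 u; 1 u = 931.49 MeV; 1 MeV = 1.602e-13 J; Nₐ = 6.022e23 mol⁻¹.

With 54 protons and 78 neutrons (A = 132):
Total constituent mass: 54 × 1.00783 + 78 × 1.00866 = 133.09830 u
Mass defect Δm = 133.09830 − 131.9042 = 1.19410 u
Converting to energy: 1.19410 u × 931.49 MeV/u = 1112.29 MeV
Per nucleus in joules: 1112.29 MeV × 1.602e-13 J/MeV = 1.7819e-10 J
Per mole: 1.7819e-10 J × 6.022e23 mol⁻¹ = 1.0731e+14 J/mol

1.07e+11 kJ/mol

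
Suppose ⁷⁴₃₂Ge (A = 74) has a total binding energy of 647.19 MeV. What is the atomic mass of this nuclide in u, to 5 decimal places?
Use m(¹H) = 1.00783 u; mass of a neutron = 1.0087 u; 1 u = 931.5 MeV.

Mass defect = 647.19 MeV / (931.5 MeV/u) = 0.6947826 u
Constituent mass = 32(1.00783) + 42(1.0087) = 74.61596 u
Atomic mass = 74.61596 − 0.6947826 = 73.9211774 u ≈ 73.92118 u (to 5 decimal places)

73.92118 u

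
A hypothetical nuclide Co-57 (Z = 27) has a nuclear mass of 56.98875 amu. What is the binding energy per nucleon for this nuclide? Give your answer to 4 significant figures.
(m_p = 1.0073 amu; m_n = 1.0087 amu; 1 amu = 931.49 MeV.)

Z = 27, so N = A − Z = 57 − 27 = 30.
Σm = 27·m_p + 30·m_n = 27.1971 + 30.2610 = 57.4581 amu
Mass defect Δm = 57.4581 − 56.98875 = 0.46935 amu
Converting to energy: 0.46935 amu × 931.49 MeV/amu = 437.195 MeV
Dividing by A = 57 gives 7.670 MeV per nucleon.

7.670 MeV/nucleon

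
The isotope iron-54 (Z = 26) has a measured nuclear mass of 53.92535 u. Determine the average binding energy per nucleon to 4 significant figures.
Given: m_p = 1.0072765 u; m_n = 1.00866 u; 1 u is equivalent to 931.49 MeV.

8.734 MeV/nucleon

With 26 protons and 28 neutrons (A = 54):
Σm = 26·m_p + 28·m_n = 26.1891890 + 28.24248 = 54.4316690 u
Mass defect Δm = 54.4316690 − 53.92535 = 0.5063190 u
Binding energy = Δm·c² = 0.5063190 × 931.49 MeV/u = 471.631 MeV
Per nucleon: 471.631 / 54 = 8.734 MeV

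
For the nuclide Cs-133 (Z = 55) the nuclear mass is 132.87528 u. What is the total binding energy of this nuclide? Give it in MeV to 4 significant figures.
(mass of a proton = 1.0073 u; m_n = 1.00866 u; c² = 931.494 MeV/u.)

1119 MeV

With 55 protons and 78 neutrons (A = 133):
Total constituent mass: 55 × 1.0073 + 78 × 1.00866 = 134.07698 u
The mass defect is 134.07698 − 132.87528 = 1.20170 u.
Binding energy = Δm·c² = 1.20170 × 931.494 MeV/u = 1119.38 MeV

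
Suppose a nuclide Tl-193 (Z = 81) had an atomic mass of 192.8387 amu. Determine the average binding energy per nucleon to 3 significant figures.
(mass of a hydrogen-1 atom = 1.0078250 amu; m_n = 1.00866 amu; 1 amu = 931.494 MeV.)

8.52 MeV/nucleon

Total constituent mass: 81 × 1.0078250 + 112 × 1.00866 = 194.6037450 amu
Δm = 194.6037450 − 192.8387 = 1.7650450 amu
Converting to energy: 1.7650450 amu × 931.494 MeV/amu = 1644.13 MeV
Per nucleon: 1644.13 / 193 = 8.519 MeV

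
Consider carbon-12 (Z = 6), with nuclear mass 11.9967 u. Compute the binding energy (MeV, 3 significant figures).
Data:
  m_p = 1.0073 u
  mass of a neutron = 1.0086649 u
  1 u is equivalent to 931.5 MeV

92.3 MeV

The nucleus contains 6 protons and 12 − 6 = 6 neutrons.
Mass of separated nucleons = 6(1.0073) + 6(1.0086649) = 6.0438 + 6.0519894 = 12.0957894 u
Δm = 12.0957894 − 11.9967 = 0.0990894 u
E_B = 0.0990894 × 931.5 = 92.3018 MeV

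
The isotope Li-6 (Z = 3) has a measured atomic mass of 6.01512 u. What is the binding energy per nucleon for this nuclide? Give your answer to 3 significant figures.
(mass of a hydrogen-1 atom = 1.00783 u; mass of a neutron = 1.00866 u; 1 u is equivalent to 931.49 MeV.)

5.33 MeV/nucleon

The nucleus contains 3 protons and 6 − 3 = 3 neutrons.
Mass of separated nucleons = 3(1.00783) + 3(1.00866) = 3.02349 + 3.02598 = 6.04947 u
Δm = 6.04947 − 6.01512 = 0.03435 u
Converting to energy: 0.03435 u × 931.49 MeV/u = 31.9967 MeV
Per nucleon: 31.9967 / 6 = 5.333 MeV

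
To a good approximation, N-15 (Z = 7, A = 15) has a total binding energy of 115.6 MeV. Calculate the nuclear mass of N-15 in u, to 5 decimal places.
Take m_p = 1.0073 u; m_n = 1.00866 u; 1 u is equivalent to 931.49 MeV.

14.99628 u

Mass defect = 115.6 MeV / (931.49 MeV/u) = 0.1241022 u
Constituent mass = 7(1.0073) + 8(1.00866) = 15.12038 u
Nuclear mass = 15.12038 − 0.1241022 = 14.9962778 u ≈ 14.99628 u (to 5 decimal places)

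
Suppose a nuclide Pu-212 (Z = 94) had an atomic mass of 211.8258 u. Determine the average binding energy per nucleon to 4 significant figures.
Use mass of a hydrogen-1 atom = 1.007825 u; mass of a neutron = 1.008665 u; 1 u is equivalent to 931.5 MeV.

8.490 MeV/nucleon

Total constituent mass: 94 × 1.007825 + 118 × 1.008665 = 213.758020 u
The mass defect is 213.758020 − 211.8258 = 1.932220 u.
Converting to energy: 1.932220 u × 931.5 MeV/u = 1799.86 MeV
BE/A = 1799.86 MeV / 212 = 8.490 MeV/nucleon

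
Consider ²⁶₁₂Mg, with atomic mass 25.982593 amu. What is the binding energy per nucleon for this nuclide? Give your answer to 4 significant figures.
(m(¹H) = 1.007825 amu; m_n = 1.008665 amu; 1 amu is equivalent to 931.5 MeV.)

Mass of separated nucleons = 12(1.007825) + 14(1.008665) = 12.093900 + 14.121310 = 26.215210 amu
Mass defect Δm = 26.215210 − 25.982593 = 0.232617 amu
E_B = 0.232617 × 931.5 = 216.683 MeV
Dividing by A = 26 gives 8.334 MeV per nucleon.

8.334 MeV/nucleon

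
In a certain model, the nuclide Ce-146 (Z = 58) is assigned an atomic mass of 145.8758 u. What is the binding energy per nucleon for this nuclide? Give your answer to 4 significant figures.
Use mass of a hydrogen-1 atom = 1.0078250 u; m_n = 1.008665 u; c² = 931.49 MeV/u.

Σm = 58·m(¹H) + 88·m_n = 58.4538500 + 88.762520 = 147.2163700 u
Mass defect Δm = 147.2163700 − 145.8758 = 1.3405700 u
E_B = 1.3405700 × 931.49 = 1248.73 MeV
Dividing by A = 146 gives 8.553 MeV per nucleon.

8.553 MeV/nucleon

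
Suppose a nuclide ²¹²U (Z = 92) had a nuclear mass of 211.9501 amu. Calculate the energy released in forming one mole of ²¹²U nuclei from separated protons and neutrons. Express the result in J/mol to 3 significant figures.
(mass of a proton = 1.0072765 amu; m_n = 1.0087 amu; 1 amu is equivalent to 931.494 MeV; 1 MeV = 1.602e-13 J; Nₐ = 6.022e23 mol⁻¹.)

1.58e+14 J/mol

Mass of separated nucleons = 92(1.0072765) + 120(1.0087) = 92.6694380 + 121.0440 = 213.7134380 amu
Δm = 213.7134380 − 211.9501 = 1.7633380 amu
Converting to energy: 1.7633380 amu × 931.494 MeV/amu = 1642.54 MeV
Per nucleus in joules: 1642.54 MeV × 1.602e-13 J/MeV = 2.6313e-10 J
Per mole: 2.6313e-10 J × 6.022e23 mol⁻¹ = 1.5846e+14 J/mol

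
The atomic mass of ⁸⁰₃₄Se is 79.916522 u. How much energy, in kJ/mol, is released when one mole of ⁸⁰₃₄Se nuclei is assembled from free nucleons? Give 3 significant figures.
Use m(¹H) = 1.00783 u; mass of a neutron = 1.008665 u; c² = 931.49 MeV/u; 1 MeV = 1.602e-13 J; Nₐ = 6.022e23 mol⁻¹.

Σm = 34·m(¹H) + 46·m_n = 34.26622 + 46.398590 = 80.664810 u
Mass defect Δm = 80.664810 − 79.916522 = 0.748288 u
Binding energy = Δm·c² = 0.748288 × 931.49 MeV/u = 697.023 MeV
Per nucleus in joules: 697.023 MeV × 1.602e-13 J/MeV = 1.1166e-10 J
Per mole: 1.1166e-10 J × 6.022e23 mol⁻¹ = 6.7242e+13 J/mol

6.72e+10 kJ/mol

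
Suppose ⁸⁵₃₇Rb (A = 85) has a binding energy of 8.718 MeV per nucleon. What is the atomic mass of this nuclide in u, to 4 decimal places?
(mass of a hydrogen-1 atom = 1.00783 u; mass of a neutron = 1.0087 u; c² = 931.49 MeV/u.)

Total binding energy = 85 × 8.718 = 741.030 MeV
Mass defect = 741.030 MeV / (931.49 MeV/u) = 0.795532 u
Constituent mass = 37(1.00783) + 48(1.0087) = 85.70731 u
Atomic mass = 85.70731 − 0.795532 = 84.911778 u ≈ 84.9118 u (to 4 decimal places)

84.9118 u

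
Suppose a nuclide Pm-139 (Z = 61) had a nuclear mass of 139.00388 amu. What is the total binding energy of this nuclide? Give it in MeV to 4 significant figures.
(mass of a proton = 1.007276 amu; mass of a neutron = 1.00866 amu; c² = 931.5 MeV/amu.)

The nucleus contains 61 protons and 139 − 61 = 78 neutrons.
Total constituent mass: 61 × 1.007276 + 78 × 1.00866 = 140.119316 amu
Mass defect Δm = 140.119316 − 139.00388 = 1.115436 amu
Binding energy = Δm·c² = 1.115436 × 931.5 MeV/amu = 1039.03 MeV

1039 MeV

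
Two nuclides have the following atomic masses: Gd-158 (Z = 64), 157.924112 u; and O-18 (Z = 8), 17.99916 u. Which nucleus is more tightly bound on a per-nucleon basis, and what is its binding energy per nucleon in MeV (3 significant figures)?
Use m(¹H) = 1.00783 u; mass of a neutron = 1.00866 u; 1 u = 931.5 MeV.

Gd-158: Σm = 64(1.00783) + 94(1.00866) = 159.31516 u; Δm = 1.391048 u; E_B = 1295.8 MeV; E_B/A = 8.201 MeV
O-18: Σm = 8(1.00783) + 10(1.00866) = 18.14924 u; Δm = 0.15008 u; E_B = 139.80 MeV; E_B/A = 7.767 MeV
Gd-158 has the higher binding energy per nucleon, so it is the more tightly bound nucleus.

Gd-158; 8.20 MeV/nucleon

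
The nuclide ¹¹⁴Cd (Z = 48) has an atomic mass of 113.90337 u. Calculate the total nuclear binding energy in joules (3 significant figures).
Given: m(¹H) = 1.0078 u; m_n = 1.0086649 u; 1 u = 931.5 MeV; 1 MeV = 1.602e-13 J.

Total constituent mass: 48 × 1.0078 + 66 × 1.0086649 = 114.9462834 u
Δm = 114.9462834 − 113.90337 = 1.0429134 u
Binding energy = Δm·c² = 1.0429134 × 931.5 MeV/u = 971.474 MeV
In joules: 971.474 MeV × 1.602e-13 J/MeV = 1.5563e-10 J

1.56e-10 J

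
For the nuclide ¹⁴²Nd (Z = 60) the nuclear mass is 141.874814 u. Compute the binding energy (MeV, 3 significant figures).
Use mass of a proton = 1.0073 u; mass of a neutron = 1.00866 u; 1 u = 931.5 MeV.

1190 MeV

Z = 60, so N = A − Z = 142 − 60 = 82.
Mass of separated nucleons = 60(1.0073) + 82(1.00866) = 60.4380 + 82.71012 = 143.14812 u
Δm = 143.14812 − 141.874814 = 1.273306 u
Binding energy = Δm·c² = 1.273306 × 931.5 MeV/u = 1186.08 MeV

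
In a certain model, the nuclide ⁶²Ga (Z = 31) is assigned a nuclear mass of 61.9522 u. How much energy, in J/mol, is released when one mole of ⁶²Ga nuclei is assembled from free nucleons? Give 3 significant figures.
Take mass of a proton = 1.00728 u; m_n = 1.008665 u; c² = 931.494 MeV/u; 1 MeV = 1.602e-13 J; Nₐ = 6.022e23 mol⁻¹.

4.87e+13 J/mol

Total constituent mass: 31 × 1.00728 + 31 × 1.008665 = 62.494295 u
The mass defect is 62.494295 − 61.9522 = 0.542095 u.
E_B = 0.542095 × 931.494 = 504.958 MeV
Per nucleus in joules: 504.958 MeV × 1.602e-13 J/MeV = 8.0894e-11 J
Per mole: 8.0894e-11 J × 6.022e23 mol⁻¹ = 4.8714e+13 J/mol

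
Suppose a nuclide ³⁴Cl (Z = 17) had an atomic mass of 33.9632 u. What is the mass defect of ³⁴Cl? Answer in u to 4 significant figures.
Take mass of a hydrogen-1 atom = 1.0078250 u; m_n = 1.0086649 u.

0.3171 u

The nucleus contains 17 protons and 34 − 17 = 17 neutrons.
Total constituent mass: 17 × 1.0078250 + 17 × 1.0086649 = 34.2803283 u
Δm = 34.2803283 − 33.9632 = 0.3171283 u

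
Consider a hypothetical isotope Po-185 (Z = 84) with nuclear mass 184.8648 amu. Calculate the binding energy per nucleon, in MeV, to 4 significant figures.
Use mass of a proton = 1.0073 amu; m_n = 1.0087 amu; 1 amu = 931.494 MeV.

Z = 84, so N = A − Z = 185 − 84 = 101.
Mass of separated nucleons = 84(1.0073) + 101(1.0087) = 84.6132 + 101.8787 = 186.4919 amu
Mass defect Δm = 186.4919 − 184.8648 = 1.6271 amu
Converting to energy: 1.6271 amu × 931.494 MeV/amu = 1515.63 MeV
BE/A = 1515.63 MeV / 185 = 8.193 MeV/nucleon

8.193 MeV/nucleon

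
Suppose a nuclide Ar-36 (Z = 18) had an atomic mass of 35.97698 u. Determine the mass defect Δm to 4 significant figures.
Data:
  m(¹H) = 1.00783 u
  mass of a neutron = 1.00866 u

0.3198 u

The nucleus contains 18 protons and 36 − 18 = 18 neutrons.
Σm = 18·m(¹H) + 18·m_n = 18.14094 + 18.15588 = 36.29682 u
Mass defect Δm = 36.29682 − 35.97698 = 0.31984 u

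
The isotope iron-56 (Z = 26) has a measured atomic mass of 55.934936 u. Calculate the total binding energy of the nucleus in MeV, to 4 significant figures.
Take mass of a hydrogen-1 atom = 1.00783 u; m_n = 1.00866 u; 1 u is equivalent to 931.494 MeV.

492.2 MeV

With 26 protons and 30 neutrons (A = 56):
Σm = 26·m(¹H) + 30·m_n = 26.20358 + 30.25980 = 56.46338 u
Mass defect Δm = 56.46338 − 55.934936 = 0.528444 u
Binding energy = Δm·c² = 0.528444 × 931.494 MeV/u = 492.242 MeV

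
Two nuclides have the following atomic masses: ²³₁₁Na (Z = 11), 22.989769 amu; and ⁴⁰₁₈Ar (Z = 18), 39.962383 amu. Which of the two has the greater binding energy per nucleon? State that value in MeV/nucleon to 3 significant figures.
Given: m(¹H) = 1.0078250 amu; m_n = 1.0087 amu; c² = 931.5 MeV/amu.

²³₁₁Na: Σm = 11(1.0078250) + 12(1.0087) = 23.1904750 amu; Δm = 0.2007060 amu; E_B = 186.96 MeV; E_B/A = 8.129 MeV
⁴⁰₁₈Ar: Σm = 18(1.0078250) + 22(1.0087) = 40.3322500 amu; Δm = 0.3698670 amu; E_B = 344.53 MeV; E_B/A = 8.613 MeV
⁴⁰₁₈Ar has the higher binding energy per nucleon, so it is the more tightly bound nucleus.

⁴⁰₁₈Ar; 8.61 MeV/nucleon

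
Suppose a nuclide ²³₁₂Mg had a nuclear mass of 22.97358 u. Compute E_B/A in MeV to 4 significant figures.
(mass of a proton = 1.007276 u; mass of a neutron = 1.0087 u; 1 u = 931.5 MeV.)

8.482 MeV/nucleon

Mass of separated nucleons = 12(1.007276) + 11(1.0087) = 12.087312 + 11.0957 = 23.183012 u
Mass defect Δm = 23.183012 − 22.97358 = 0.209432 u
E_B = 0.209432 × 931.5 = 195.086 MeV
BE/A = 195.086 MeV / 23 = 8.482 MeV/nucleon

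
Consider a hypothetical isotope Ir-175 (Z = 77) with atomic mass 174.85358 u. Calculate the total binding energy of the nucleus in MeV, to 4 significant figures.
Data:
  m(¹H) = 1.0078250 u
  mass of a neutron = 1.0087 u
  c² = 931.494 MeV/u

Mass of separated nucleons = 77(1.0078250) + 98(1.0087) = 77.6025250 + 98.8526 = 176.4551250 u
The mass defect is 176.4551250 − 174.85358 = 1.6015450 u.
Converting to energy: 1.6015450 u × 931.494 MeV/u = 1491.83 MeV

1492 MeV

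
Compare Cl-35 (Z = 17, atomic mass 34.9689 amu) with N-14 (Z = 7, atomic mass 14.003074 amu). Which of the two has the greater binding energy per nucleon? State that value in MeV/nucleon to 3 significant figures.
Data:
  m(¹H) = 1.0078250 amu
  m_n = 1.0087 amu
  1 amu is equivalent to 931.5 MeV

Cl-35; 8.54 MeV/nucleon

Cl-35: Σm = 17(1.0078250) + 18(1.0087) = 35.2896250 amu; Δm = 0.3207250 amu; E_B = 298.76 MeV; E_B/A = 8.536 MeV
N-14: Σm = 7(1.0078250) + 7(1.0087) = 14.1156750 amu; Δm = 0.1126010 amu; E_B = 104.89 MeV; E_B/A = 7.492 MeV
Cl-35 has the higher binding energy per nucleon, so it is the more tightly bound nucleus.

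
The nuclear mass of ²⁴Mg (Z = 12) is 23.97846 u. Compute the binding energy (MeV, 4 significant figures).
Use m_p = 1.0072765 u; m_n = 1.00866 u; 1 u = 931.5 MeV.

198.2 MeV

Mass of separated nucleons = 12(1.0072765) + 12(1.00866) = 12.0873180 + 12.10392 = 24.1912380 u
The mass defect is 24.1912380 − 23.97846 = 0.2127780 u.
Converting to energy: 0.2127780 u × 931.5 MeV/u = 198.203 MeV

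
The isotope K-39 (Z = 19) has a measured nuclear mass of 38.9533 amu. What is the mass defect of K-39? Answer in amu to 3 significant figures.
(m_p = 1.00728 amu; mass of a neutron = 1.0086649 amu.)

0.358 amu

Total constituent mass: 19 × 1.00728 + 20 × 1.0086649 = 39.3116180 amu
Δm = 39.3116180 − 38.9533 = 0.3583180 amu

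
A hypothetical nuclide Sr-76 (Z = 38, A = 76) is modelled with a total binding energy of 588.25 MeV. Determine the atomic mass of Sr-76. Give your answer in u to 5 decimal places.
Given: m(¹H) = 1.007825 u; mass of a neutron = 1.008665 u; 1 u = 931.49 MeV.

Mass defect = 588.25 MeV / (931.49 MeV/u) = 0.6315151 u
Constituent mass = 38(1.007825) + 38(1.008665) = 76.626620 u
Atomic mass = 76.626620 − 0.6315151 = 75.9951049 u ≈ 75.99510 u (to 5 decimal places)

75.99510 u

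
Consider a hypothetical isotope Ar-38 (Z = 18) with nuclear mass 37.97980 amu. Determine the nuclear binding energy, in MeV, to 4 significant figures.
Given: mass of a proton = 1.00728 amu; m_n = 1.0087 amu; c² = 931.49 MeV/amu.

Z = 18, so N = A − Z = 38 − 18 = 20.
Mass of separated nucleons = 18(1.00728) + 20(1.0087) = 18.13104 + 20.1740 = 38.30504 amu
Δm = 38.30504 − 37.97980 = 0.32524 amu
Converting to energy: 0.32524 amu × 931.49 MeV/amu = 302.958 MeV

303.0 MeV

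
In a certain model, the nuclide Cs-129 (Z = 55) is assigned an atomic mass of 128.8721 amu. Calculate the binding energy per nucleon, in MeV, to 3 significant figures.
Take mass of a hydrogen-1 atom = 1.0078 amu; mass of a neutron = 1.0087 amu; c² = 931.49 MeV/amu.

Z = 55, so N = A − Z = 129 − 55 = 74.
Mass of separated nucleons = 55(1.0078) + 74(1.0087) = 55.4290 + 74.6438 = 130.0728 amu
Δm = 130.0728 − 128.8721 = 1.2007 amu
E_B = 1.2007 × 931.49 = 1118.44 MeV
BE/A = 1118.44 MeV / 129 = 8.670 MeV/nucleon

8.67 MeV/nucleon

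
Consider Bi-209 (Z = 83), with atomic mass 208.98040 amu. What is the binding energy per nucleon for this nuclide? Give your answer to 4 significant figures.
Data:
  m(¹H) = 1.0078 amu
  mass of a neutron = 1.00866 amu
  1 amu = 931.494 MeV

Mass of separated nucleons = 83(1.0078) + 126(1.00866) = 83.6474 + 127.09116 = 210.73856 amu
Mass defect Δm = 210.73856 − 208.98040 = 1.75816 amu
E_B = 1.75816 × 931.494 = 1637.72 MeV
Dividing by A = 209 gives 7.836 MeV per nucleon.

7.836 MeV/nucleon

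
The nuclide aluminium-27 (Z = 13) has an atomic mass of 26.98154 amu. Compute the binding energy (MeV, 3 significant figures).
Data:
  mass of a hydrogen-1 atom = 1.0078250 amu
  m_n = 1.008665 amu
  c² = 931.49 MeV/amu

With 13 protons and 14 neutrons (A = 27):
Total constituent mass: 13 × 1.0078250 + 14 × 1.008665 = 27.2230350 amu
Δm = 27.2230350 − 26.98154 = 0.2414950 amu
E_B = 0.2414950 × 931.49 = 224.950 MeV

225 MeV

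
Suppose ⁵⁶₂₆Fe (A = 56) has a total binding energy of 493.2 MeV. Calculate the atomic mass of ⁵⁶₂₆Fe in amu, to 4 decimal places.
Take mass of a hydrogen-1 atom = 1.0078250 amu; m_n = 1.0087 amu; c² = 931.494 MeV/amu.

Mass defect = 493.2 MeV / (931.494 MeV/amu) = 0.529472 amu
Constituent mass = 26(1.0078250) + 30(1.0087) = 56.4644500 amu
Atomic mass = 56.4644500 − 0.529472 = 55.9349780 amu ≈ 55.9350 amu (to 4 decimal places)

55.9350 amu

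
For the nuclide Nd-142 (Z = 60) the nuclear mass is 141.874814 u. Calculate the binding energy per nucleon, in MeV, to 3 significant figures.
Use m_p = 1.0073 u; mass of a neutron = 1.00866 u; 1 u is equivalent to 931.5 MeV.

8.35 MeV/nucleon

The nucleus contains 60 protons and 142 − 60 = 82 neutrons.
Total constituent mass: 60 × 1.0073 + 82 × 1.00866 = 143.14812 u
Δm = 143.14812 − 141.874814 = 1.273306 u
Converting to energy: 1.273306 u × 931.5 MeV/u = 1186.08 MeV
BE/A = 1186.08 MeV / 142 = 8.353 MeV/nucleon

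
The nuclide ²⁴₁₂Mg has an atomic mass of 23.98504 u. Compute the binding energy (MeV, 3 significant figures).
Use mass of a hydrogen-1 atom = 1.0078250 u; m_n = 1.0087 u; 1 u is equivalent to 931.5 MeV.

The nucleus contains 12 protons and 24 − 12 = 12 neutrons.
Mass of separated nucleons = 12(1.0078250) + 12(1.0087) = 12.0939000 + 12.1044 = 24.1983000 u
Mass defect Δm = 24.1983000 − 23.98504 = 0.2132600 u
Converting to energy: 0.2132600 u × 931.5 MeV/u = 198.652 MeV

199 MeV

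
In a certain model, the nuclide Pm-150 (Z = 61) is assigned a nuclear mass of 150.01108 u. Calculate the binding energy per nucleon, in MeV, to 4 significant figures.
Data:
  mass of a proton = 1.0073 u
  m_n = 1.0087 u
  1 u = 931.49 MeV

7.505 MeV/nucleon

The nucleus contains 61 protons and 150 − 61 = 89 neutrons.
Total constituent mass: 61 × 1.0073 + 89 × 1.0087 = 151.2196 u
Mass defect Δm = 151.2196 − 150.01108 = 1.20852 u
E_B = 1.20852 × 931.49 = 1125.72 MeV
Per nucleon: 1125.72 / 150 = 7.505 MeV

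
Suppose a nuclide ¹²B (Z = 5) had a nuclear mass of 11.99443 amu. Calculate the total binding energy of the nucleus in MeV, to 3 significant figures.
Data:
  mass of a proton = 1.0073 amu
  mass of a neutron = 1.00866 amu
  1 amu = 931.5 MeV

95.7 MeV

Z = 5, so N = A − Z = 12 − 5 = 7.
Total constituent mass: 5 × 1.0073 + 7 × 1.00866 = 12.09712 amu
Mass defect Δm = 12.09712 − 11.99443 = 0.10269 amu
Converting to energy: 0.10269 amu × 931.5 MeV/amu = 95.6557 MeV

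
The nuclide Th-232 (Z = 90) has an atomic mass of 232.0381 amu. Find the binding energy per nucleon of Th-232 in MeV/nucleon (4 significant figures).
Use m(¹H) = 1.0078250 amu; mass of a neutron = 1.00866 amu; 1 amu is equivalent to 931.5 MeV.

Mass of separated nucleons = 90(1.0078250) + 142(1.00866) = 90.7042500 + 143.22972 = 233.9339700 amu
The mass defect is 233.9339700 − 232.0381 = 1.8958700 amu.
Binding energy = Δm·c² = 1.8958700 × 931.5 MeV/amu = 1766.00 MeV
BE/A = 1766.00 MeV / 232 = 7.612 MeV/nucleon

7.612 MeV/nucleon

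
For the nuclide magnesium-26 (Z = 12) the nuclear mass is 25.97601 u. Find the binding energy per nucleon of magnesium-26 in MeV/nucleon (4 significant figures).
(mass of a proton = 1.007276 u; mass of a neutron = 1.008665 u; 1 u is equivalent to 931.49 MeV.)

8.334 MeV/nucleon

Mass of separated nucleons = 12(1.007276) + 14(1.008665) = 12.087312 + 14.121310 = 26.208622 u
The mass defect is 26.208622 − 25.97601 = 0.232612 u.
Binding energy = Δm·c² = 0.232612 × 931.49 MeV/u = 216.676 MeV
Dividing by A = 26 gives 8.334 MeV per nucleon.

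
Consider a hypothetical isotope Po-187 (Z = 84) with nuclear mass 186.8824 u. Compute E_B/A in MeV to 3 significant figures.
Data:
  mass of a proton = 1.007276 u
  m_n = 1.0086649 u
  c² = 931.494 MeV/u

8.08 MeV/nucleon

Σm = 84·m_p + 103·m_n = 84.611184 + 103.8924847 = 188.5036687 u
The mass defect is 188.5036687 − 186.8824 = 1.6212687 u.
Binding energy = Δm·c² = 1.6212687 × 931.494 MeV/u = 1510.20 MeV
Dividing by A = 187 gives 8.076 MeV per nucleon.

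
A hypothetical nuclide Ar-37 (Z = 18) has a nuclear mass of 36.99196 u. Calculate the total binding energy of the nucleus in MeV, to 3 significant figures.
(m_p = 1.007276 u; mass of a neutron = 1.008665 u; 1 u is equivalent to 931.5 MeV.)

283 MeV

Mass of separated nucleons = 18(1.007276) + 19(1.008665) = 18.130968 + 19.164635 = 37.295603 u
The mass defect is 37.295603 − 36.99196 = 0.303643 u.
Binding energy = Δm·c² = 0.303643 × 931.5 MeV/u = 282.843 MeV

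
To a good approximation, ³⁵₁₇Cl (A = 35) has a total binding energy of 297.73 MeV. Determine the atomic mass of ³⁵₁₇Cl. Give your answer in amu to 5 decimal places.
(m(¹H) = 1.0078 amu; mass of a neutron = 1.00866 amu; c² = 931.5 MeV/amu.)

Mass defect = 297.73 MeV / (931.5 MeV/amu) = 0.3196243 amu
Constituent mass = 17(1.0078) + 18(1.00866) = 35.28848 amu
Atomic mass = 35.28848 − 0.3196243 = 34.9688557 amu ≈ 34.96886 amu (to 5 decimal places)

34.96886 amu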